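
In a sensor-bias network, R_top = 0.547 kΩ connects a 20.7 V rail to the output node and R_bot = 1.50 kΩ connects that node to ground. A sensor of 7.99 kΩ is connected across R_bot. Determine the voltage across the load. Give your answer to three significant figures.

V_out ≈ 14.4 V

The load sits in parallel with R_bot: R_bot‖R_L = (1500 × 7990) / (1500 + 7990) = 1263 Ω.
V_out = 20.7 × 1263 / (547 + 1263) = 20.7 × 1263/1810 = 14.4 V.
(Unloaded it would have been 15.2 V.)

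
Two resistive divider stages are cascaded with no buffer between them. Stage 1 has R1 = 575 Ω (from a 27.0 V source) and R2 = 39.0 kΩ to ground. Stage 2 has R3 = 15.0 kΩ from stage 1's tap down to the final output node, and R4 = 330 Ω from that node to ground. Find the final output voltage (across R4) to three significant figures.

V_out ≈ 0.552 V

Stage 2 presents R3+R4 = 15330 Ω as a load on stage 1's tap.
Stage 1's lower leg becomes R2‖(R3+R4) = 11000 Ω, so V_mid = 27.0 × 11000/11580 = 25.66 V.
Stage 2 is itself unloaded: V_out = V_mid × R4/(R3+R4) = 25.66 × 330/15330 = 0.552 V.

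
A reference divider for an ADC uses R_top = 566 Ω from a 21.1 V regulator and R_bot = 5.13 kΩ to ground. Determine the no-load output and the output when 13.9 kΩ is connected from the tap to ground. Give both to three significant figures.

Open-circuit: V = 21.1 × 5130/(566 + 5130) = 19.0 V.
With the load, R_bot becomes R_bot‖R_L = 3747 Ω, so V = 21.1 × 3747/4313 = 18.3 V.

Unloaded: 19.0 V; loaded: 18.3 V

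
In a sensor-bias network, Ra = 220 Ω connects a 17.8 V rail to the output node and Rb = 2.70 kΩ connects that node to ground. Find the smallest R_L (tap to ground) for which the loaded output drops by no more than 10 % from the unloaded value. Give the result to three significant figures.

R_L(min) ≈ 1.83 kΩ

Output resistance R_th = Ra‖Rb = (220 × 2700)/2920 = 203.4 Ω.
The fractional drop is R_th/(R_th + R_L); requiring this ≤ 0.100 gives R_L ≥ R_th(1/0.100 − 1) = 203.4 × 9.000 = 1.83 kΩ.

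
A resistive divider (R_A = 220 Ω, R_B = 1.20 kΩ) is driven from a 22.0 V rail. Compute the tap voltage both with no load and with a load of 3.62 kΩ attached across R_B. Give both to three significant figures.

Open-circuit: V = 22.0 × 1200/(220 + 1200) = 18.6 V.
With the load, R_B becomes R_B‖R_L = 901.2 Ω, so V = 22.0 × 901.2/1121 = 17.7 V.

Unloaded: 18.6 V; loaded: 17.7 V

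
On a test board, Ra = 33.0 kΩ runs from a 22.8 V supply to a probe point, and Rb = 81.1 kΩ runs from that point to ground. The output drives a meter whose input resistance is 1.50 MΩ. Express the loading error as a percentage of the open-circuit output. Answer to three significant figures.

The divider's output (Thévenin) resistance is Ra‖Rb = 23.46 kΩ.
Fractional drop under load = R_th/(R_th + R_L) = 23.46 / (23.46 + 1500) = 0.01540.
So the output falls by 1.54 %.

1.54 %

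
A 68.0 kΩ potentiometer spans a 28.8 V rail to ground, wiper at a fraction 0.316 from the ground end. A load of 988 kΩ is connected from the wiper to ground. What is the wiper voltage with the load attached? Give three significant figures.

The wiper splits the pot into (1−α)R = 46.51 kΩ above and αR = 21.49 kΩ below.
Lower section ‖ load = 21.03 kΩ.
V_wiper = 28.8 × 21.03/(46.51 + 21.03) = 8.97 V.

V ≈ 8.97 V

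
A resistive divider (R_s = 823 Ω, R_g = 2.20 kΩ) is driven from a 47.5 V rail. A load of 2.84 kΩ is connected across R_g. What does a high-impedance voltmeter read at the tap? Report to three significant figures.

The load sits in parallel with R_g: R_g‖R_L = (2200 × 2840) / (2200 + 2840) = 1240 Ω.
V_out = 47.5 × 1240 / (823 + 1240) = 47.5 × 1240/2063 = 28.5 V.

V_out ≈ 28.5 V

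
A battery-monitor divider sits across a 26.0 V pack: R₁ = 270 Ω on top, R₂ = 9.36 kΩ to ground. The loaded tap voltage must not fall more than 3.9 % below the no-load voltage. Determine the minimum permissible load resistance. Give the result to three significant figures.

Output resistance R_th = R₁‖R₂ = (270 × 9360)/9630 = 262.4 Ω.
The fractional drop is R_th/(R_th + R_L); requiring this ≤ 0.0390 gives R_L ≥ R_th(1/0.0390 − 1) = 262.4 × 24.64 = 6.47 kΩ.

R_L(min) ≈ 6.47 kΩ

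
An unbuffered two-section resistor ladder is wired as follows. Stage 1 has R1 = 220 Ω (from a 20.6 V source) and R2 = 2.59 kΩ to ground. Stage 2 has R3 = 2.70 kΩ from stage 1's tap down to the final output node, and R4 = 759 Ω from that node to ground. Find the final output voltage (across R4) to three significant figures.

V_out ≈ 3.94 V

Stage 2 presents R3+R4 = 3459 Ω as a load on stage 1's tap.
Stage 1's lower leg becomes R2‖(R3+R4) = 1481 Ω, so V_mid = 20.6 × 1481/1701 = 17.94 V.
Stage 2 is itself unloaded: V_out = V_mid × R4/(R3+R4) = 17.94 × 759/3459 = 3.94 V.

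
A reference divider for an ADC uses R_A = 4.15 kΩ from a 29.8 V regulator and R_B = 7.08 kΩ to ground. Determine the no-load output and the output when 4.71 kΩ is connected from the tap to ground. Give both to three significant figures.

Open-circuit: V = 29.8 × 7.08/(4.15 + 7.08) = 18.8 V.
With the load, R_B becomes R_B‖R_L = 2.828 kΩ, so V = 29.8 × 2.828/6.978 = 12.1 V.

Unloaded: 18.8 V; loaded: 12.1 V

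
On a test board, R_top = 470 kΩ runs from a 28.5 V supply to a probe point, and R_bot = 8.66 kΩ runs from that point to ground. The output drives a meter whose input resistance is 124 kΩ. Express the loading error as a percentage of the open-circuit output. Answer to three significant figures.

6.42 %

The divider's output (Thévenin) resistance is R_top‖R_bot = 8.503 kΩ.
Fractional drop under load = R_th/(R_th + R_L) = 8.503 / (8.503 + 124) = 0.06417.
So the output falls by 6.42 %.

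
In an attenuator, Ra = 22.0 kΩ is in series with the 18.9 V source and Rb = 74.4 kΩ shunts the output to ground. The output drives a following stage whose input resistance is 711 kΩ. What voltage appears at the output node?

V_out ≈ 14.2 V

The load sits in parallel with Rb: Rb‖R_L = (74.4 × 711) / (74.4 + 711) = 67.35 kΩ.
V_out = 18.9 × 67.35 / (22.0 + 67.35) = 18.9 × 67.35/89.35 = 14.2 V.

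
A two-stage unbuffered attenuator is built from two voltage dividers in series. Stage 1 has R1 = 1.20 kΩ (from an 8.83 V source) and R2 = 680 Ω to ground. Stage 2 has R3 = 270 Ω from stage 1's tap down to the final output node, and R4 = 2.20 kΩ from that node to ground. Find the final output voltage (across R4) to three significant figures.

Stage 2 presents R3+R4 = 2470 Ω as a load on stage 1's tap.
Stage 1's lower leg becomes R2‖(R3+R4) = 533.2 Ω, so V_mid = 8.83 × 533.2/1733 = 2.716 V.
Stage 2 is itself unloaded: V_out = V_mid × R4/(R3+R4) = 2.716 × 2200/2470 = 2.42 V.

V_out ≈ 2.42 V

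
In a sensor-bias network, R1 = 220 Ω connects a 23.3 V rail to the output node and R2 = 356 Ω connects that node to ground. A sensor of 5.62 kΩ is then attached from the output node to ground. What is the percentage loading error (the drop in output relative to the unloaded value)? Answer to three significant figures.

2.36 %

The divider's output (Thévenin) resistance is R1‖R2 = 136.0 Ω.
Fractional drop under load = R_th/(R_th + R_L) = 136.0 / (136.0 + 5620) = 0.02362.
So the output falls by 2.36 %.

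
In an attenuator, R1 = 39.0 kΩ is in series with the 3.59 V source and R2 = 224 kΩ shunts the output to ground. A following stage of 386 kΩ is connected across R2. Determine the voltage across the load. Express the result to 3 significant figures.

V_out ≈ 2.82 V

The load sits in parallel with R2: R2‖R_L = (224 × 386) / (224 + 386) = 141.7 kΩ.
V_out = 3.59 × 141.7 / (39.0 + 141.7) = 3.59 × 141.7/180.7 = 2.82 V.
(Unloaded it would have been 3.06 V.)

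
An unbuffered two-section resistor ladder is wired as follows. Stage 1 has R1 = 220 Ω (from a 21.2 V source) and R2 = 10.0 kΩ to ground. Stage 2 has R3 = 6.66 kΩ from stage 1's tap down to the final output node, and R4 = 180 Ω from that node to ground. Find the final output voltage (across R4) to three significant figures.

V_out ≈ 0.529 V

Stage 2 presents R3+R4 = 6840 Ω as a load on stage 1's tap.
Stage 1's lower leg becomes R2‖(R3+R4) = 4062 Ω, so V_mid = 21.2 × 4062/4282 = 20.11 V.
Stage 2 is itself unloaded: V_out = V_mid × R4/(R3+R4) = 20.11 × 180/6840 = 0.529 V.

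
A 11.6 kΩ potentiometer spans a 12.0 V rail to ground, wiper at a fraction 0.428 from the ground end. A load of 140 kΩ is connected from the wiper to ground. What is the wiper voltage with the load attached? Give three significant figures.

V ≈ 5.03 V

The wiper splits the pot into (1−α)R = 6.635 kΩ above and αR = 4.965 kΩ below.
Lower section ‖ load = 4.795 kΩ.
V_wiper = 12.0 × 4.795/(6.635 + 4.795) = 5.03 V.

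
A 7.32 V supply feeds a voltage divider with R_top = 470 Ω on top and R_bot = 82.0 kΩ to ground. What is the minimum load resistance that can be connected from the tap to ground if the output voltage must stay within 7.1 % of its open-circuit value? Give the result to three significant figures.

Output resistance R_th = R_top‖R_bot = (470 × 82000)/82470 = 467.3 Ω.
The fractional drop is R_th/(R_th + R_L); requiring this ≤ 0.0710 gives R_L ≥ R_th(1/0.0710 − 1) = 467.3 × 13.08 = 6.11 kΩ.

R_L(min) ≈ 6.11 kΩ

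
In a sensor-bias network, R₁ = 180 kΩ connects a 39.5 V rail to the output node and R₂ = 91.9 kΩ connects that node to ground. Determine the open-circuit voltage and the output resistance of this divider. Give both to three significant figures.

V_th is the open-circuit tap voltage: 39.5 × 91.9/(180 + 91.9) = 13.4 V.
With the supply zeroed, R₁ and R₂ appear in parallel from the tap: R_th = R₁‖R₂ = (180 × 91.9)/271.9 = 60.8 kΩ.

V_th = 13.4 V, R_th = 60.8 kΩ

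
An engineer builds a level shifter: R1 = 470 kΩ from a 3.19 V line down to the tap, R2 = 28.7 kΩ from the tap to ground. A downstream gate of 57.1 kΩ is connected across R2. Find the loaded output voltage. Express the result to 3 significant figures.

V_out ≈ 0.125 V

The load sits in parallel with R2: R2‖R_L = (28.7 × 57.1) / (28.7 + 57.1) = 19.10 kΩ.
V_out = 3.19 × 19.10 / (470 + 19.10) = 3.19 × 19.10/489.1 = 0.125 V.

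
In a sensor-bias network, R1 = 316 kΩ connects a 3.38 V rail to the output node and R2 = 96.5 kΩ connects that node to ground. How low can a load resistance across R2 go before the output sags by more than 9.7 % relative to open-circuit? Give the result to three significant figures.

R_L(min) ≈ 688 kΩ

Output resistance R_th = R1‖R2 = (316 × 96.5)/412.5 = 73.92 kΩ.
The fractional drop is R_th/(R_th + R_L); requiring this ≤ 0.0970 gives R_L ≥ R_th(1/0.0970 − 1) = 73.92 × 9.309 = 688 kΩ.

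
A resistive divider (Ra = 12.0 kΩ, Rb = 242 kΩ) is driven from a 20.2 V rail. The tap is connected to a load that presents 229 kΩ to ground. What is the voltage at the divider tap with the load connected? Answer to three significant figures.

The load sits in parallel with Rb: Rb‖R_L = (242 × 229) / (242 + 229) = 117.7 kΩ.
V_out = 20.2 × 117.7 / (12.0 + 117.7) = 20.2 × 117.7/129.7 = 18.3 V.

V_out ≈ 18.3 V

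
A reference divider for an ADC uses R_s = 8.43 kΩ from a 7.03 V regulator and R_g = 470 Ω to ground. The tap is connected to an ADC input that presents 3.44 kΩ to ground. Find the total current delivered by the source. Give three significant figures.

I ≈ 0.795 mA

R_g‖R_L = 413.5 Ω, so the source sees R_s + R_g‖R_L = 8844 Ω.
I = 7.03 V / 8844 Ω = 0.795 mA.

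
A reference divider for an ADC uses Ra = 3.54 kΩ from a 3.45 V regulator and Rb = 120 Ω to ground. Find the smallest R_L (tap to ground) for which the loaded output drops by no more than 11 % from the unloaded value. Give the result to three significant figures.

Output resistance R_th = Ra‖Rb = (3540 × 120)/3660 = 116.1 Ω.
The fractional drop is R_th/(R_th + R_L); requiring this ≤ 0.110 gives R_L ≥ R_th(1/0.110 − 1) = 116.1 × 8.091 = 939 Ω.

R_L(min) ≈ 939 Ω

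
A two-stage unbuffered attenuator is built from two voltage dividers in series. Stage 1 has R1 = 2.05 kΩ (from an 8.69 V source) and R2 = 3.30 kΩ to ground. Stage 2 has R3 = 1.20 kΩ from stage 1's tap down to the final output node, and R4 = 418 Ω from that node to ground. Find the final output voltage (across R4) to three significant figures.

Stage 2 presents R3+R4 = 1618 Ω as a load on stage 1's tap.
Stage 1's lower leg becomes R2‖(R3+R4) = 1086 Ω, so V_mid = 8.69 × 1086/3136 = 3.009 V.
Stage 2 is itself unloaded: V_out = V_mid × R4/(R3+R4) = 3.009 × 418/1618 = 0.777 V.

V_out ≈ 0.777 V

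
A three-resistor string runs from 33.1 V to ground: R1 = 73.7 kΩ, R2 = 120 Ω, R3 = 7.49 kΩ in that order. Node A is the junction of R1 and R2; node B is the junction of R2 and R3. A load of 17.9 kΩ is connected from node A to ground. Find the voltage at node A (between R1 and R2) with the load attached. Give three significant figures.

Below node A the series string R2+R3 = 7610 Ω sits in parallel with the 17900 Ω load: 5340 Ω.
V_A = 33.1 × 5340/(73700 + 5340) = 2.24 V.

V ≈ 2.24 V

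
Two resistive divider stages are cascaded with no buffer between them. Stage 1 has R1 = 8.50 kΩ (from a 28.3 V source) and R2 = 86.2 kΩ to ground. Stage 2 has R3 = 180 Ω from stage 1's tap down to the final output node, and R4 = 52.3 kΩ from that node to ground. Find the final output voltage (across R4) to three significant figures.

Stage 2 presents R3+R4 = 52480 Ω as a load on stage 1's tap.
Stage 1's lower leg becomes R2‖(R3+R4) = 32620 Ω, so V_mid = 28.3 × 32620/41120 = 22.45 V.
Stage 2 is itself unloaded: V_out = V_mid × R4/(R3+R4) = 22.45 × 52300/52480 = 22.4 V.

V_out ≈ 22.4 V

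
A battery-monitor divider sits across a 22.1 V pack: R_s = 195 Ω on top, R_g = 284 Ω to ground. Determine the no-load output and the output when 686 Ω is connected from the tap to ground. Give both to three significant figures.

Unloaded: 13.1 V; loaded: 11.2 V

Open-circuit: V = 22.1 × 284/(195 + 284) = 13.1 V.
With the load, R_g becomes R_g‖R_L = 200.8 Ω, so V = 22.1 × 200.8/395.8 = 11.2 V.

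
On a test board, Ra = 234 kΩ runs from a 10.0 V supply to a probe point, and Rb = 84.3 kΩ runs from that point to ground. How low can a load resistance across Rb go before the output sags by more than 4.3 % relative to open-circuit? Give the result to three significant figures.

Output resistance R_th = Ra‖Rb = (234 × 84.3)/318.3 = 61.97 kΩ.
The fractional drop is R_th/(R_th + R_L); requiring this ≤ 0.0430 gives R_L ≥ R_th(1/0.0430 − 1) = 61.97 × 22.26 = 1.38 MΩ.

R_L(min) ≈ 1.38 MΩ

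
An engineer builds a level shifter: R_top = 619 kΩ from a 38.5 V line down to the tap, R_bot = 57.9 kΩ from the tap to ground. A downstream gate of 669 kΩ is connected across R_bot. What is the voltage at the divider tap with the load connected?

The load sits in parallel with R_bot: R_bot‖R_L = (57.9 × 669) / (57.9 + 669) = 53.29 kΩ.
V_out = 38.5 × 53.29 / (619 + 53.29) = 38.5 × 53.29/672.3 = 3.05 V.

V_out ≈ 3.05 V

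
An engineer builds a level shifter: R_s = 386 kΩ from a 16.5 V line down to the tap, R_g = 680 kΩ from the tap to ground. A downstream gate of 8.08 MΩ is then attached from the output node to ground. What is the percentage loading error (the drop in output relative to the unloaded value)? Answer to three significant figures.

The divider's output (Thévenin) resistance is R_s‖R_g = 246.2 kΩ.
Fractional drop under load = R_th/(R_th + R_L) = 246.2 / (246.2 + 8080) = 0.02957.
So the output falls by 2.96 %.

2.96 %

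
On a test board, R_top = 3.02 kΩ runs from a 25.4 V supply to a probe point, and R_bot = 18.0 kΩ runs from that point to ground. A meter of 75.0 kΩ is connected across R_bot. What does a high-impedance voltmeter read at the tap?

The load sits in parallel with R_bot: R_bot‖R_L = (18.0 × 75.0) / (18.0 + 75.0) = 14.52 kΩ.
V_out = 25.4 × 14.52 / (3.02 + 14.52) = 25.4 × 14.52/17.54 = 21.0 V.
(Unloaded it would have been 21.8 V.)

V_out ≈ 21.0 V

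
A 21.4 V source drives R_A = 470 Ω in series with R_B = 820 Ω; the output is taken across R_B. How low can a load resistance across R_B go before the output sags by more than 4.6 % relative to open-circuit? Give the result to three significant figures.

Output resistance R_th = R_A‖R_B = (470 × 820)/1290 = 298.8 Ω.
The fractional drop is R_th/(R_th + R_L); requiring this ≤ 0.0460 gives R_L ≥ R_th(1/0.0460 − 1) = 298.8 × 20.74 = 6.20 kΩ.

R_L(min) ≈ 6.20 kΩ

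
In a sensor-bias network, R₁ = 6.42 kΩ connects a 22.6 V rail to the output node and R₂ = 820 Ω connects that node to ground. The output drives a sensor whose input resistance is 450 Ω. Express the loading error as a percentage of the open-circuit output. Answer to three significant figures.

Unloaded V = 22.6 × 820/7240 = 2.560 V.
Loaded: R₂‖R_L = 290.6 Ω, giving V = 22.6 × 290.6/6711 = 0.9785 V.
Drop = (2.560 − 0.9785) / 2.560 = 61.8 %.

61.8 %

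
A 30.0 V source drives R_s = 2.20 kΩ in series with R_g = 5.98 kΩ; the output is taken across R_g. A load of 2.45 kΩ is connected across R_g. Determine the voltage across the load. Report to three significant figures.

V_out ≈ 13.2 V

The load sits in parallel with R_g: R_g‖R_L = (5.98 × 2.45) / (5.98 + 2.45) = 1.738 kΩ.
V_out = 30.0 × 1.738 / (2.20 + 1.738) = 30.0 × 1.738/3.938 = 13.2 V.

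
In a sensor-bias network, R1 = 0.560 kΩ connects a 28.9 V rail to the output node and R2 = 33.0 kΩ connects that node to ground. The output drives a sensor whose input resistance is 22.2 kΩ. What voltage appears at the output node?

The load sits in parallel with R2: R2‖R_L = (33000 × 22200) / (33000 + 22200) = 13270 Ω.
V_out = 28.9 × 13270 / (560 + 13270) = 28.9 × 13270/13830 = 27.7 V.

V_out ≈ 27.7 V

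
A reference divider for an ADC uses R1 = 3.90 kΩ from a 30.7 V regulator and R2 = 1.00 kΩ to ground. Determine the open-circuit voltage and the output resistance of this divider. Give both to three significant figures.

V_th is the open-circuit tap voltage: 30.7 × 1.00/(3.90 + 1.00) = 6.27 V.
With the supply zeroed, R1 and R2 appear in parallel from the tap: R_th = R1‖R2 = (3.90 × 1.00)/4.900 = 796 Ω.

V_th = 6.27 V, R_th = 796 Ω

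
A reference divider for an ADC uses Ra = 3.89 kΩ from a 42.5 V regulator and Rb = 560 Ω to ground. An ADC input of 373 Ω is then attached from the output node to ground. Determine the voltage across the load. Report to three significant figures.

The load sits in parallel with Rb: Rb‖R_L = (560 × 373) / (560 + 373) = 223.9 Ω.
V_out = 42.5 × 223.9 / (3890 + 223.9) = 42.5 × 223.9/4114 = 2.31 V.

V_out ≈ 2.31 V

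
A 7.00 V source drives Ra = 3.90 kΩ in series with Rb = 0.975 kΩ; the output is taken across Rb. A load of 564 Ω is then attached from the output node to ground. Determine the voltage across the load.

The load sits in parallel with Rb: Rb‖R_L = (975 × 564) / (975 + 564) = 357.3 Ω.
V_out = 7.00 × 357.3 / (3900 + 357.3) = 7.00 × 357.3/4257 = 0.587 V.

V_out ≈ 0.587 V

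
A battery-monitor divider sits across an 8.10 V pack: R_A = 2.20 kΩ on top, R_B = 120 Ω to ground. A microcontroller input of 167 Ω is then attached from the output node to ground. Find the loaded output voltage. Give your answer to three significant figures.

The load sits in parallel with R_B: R_B‖R_L = (120 × 167) / (120 + 167) = 69.83 Ω.
V_out = 8.10 × 69.83 / (2200 + 69.83) = 8.10 × 69.83/2270 = 0.249 V.

V_out ≈ 0.249 V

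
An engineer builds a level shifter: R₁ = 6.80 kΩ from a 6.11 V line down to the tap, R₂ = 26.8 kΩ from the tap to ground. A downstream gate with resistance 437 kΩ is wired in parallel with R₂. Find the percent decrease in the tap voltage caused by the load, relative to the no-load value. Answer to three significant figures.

The divider's output (Thévenin) resistance is R₁‖R₂ = 5.424 kΩ.
Fractional drop under load = R_th/(R_th + R_L) = 5.424 / (5.424 + 437) = 0.01226.
So the output falls by 1.23 %.

1.23 %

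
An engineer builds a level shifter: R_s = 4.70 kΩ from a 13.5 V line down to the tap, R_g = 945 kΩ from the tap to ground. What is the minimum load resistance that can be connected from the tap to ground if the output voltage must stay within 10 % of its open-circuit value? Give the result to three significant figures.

R_L(min) ≈ 42.1 kΩ

Output resistance R_th = R_s‖R_g = (4.70 × 945)/949.7 = 4.677 kΩ.
The fractional drop is R_th/(R_th + R_L); requiring this ≤ 0.100 gives R_L ≥ R_th(1/0.100 − 1) = 4.677 × 9.000 = 42.1 kΩ.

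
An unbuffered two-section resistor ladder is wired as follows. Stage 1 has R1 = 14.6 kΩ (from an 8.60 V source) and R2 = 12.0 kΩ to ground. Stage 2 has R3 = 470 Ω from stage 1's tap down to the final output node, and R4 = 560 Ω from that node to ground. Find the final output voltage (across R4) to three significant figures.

Stage 2 presents R3+R4 = 1030 Ω as a load on stage 1's tap.
Stage 1's lower leg becomes R2‖(R3+R4) = 948.6 Ω, so V_mid = 8.60 × 948.6/15550 = 0.5247 V.
Stage 2 is itself unloaded: V_out = V_mid × R4/(R3+R4) = 0.5247 × 560/1030 = 0.285 V.

V_out ≈ 0.285 V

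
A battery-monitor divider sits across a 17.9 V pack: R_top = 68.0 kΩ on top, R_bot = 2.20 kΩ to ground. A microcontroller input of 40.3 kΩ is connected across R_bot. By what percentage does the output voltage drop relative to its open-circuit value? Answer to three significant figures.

The divider's output (Thévenin) resistance is R_top‖R_bot = 2.131 kΩ.
Fractional drop under load = R_th/(R_th + R_L) = 2.131 / (2.131 + 40.3) = 0.05022.
So the output falls by 5.02 %.

5.02 %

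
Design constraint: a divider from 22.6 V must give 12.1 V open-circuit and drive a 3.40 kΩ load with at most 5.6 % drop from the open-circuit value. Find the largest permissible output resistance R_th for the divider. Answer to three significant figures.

Loading drop = R_th/(R_th + R_L) ≤ 0.0560, so R_th ≤ R_L · ε/(1−ε) = 3.40 kΩ × 0.0560/0.9440 = 202 Ω.
(Any R1, R2 with R2/(R1+R2) = 0.535 and R1‖R2 ≤ 202 Ω will meet the spec.)

R_th ≤ 202 Ω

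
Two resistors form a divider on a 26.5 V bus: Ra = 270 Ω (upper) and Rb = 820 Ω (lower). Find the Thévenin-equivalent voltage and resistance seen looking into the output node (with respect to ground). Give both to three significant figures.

V_th = 19.9 V, R_th = 203 Ω

V_th is the open-circuit tap voltage: 26.5 × 820/(270 + 820) = 19.9 V.
With the supply zeroed, Ra and Rb appear in parallel from the tap: R_th = Ra‖Rb = (270 × 820)/1090 = 203 Ω.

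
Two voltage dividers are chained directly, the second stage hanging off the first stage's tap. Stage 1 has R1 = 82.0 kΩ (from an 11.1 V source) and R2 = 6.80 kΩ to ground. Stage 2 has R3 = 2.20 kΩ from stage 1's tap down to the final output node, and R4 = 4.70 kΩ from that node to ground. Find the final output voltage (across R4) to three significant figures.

Stage 2 presents R3+R4 = 6.900 kΩ as a load on stage 1's tap.
Stage 1's lower leg becomes R2‖(R3+R4) = 3.425 kΩ, so V_mid = 11.1 × 3.425/85.42 = 0.4450 V.
Stage 2 is itself unloaded: V_out = V_mid × R4/(R3+R4) = 0.4450 × 4.70/6.900 = 0.303 V.

V_out ≈ 0.303 V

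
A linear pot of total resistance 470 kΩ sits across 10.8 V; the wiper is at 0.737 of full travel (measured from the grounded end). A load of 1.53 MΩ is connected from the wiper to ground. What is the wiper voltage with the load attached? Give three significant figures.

The wiper splits the pot into (1−α)R = 123.6 kΩ above and αR = 346.4 kΩ below.
Lower section ‖ load = 282.4 kΩ.
V_wiper = 10.8 × 282.4/(123.6 + 282.4) = 7.51 V.

V ≈ 7.51 V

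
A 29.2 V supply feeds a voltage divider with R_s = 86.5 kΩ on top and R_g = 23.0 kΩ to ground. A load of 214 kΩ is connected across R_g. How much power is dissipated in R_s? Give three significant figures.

Total resistance from the source is R_s + (R_g‖R_L) = 107.3 kΩ, so I = 29.2/107.3 kΩ = 0.2722 mA.
P = I²·R_s = (0.2722 mA)² × 86.5 kΩ = 6.41 mW.

P ≈ 6.41 mW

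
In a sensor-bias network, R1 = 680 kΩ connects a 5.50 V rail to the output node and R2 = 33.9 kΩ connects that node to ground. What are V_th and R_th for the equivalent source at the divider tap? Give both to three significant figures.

V_th = 0.261 V, R_th = 32.3 kΩ

V_th is the open-circuit tap voltage: 5.50 × 33.9/(680 + 33.9) = 0.261 V.
With the supply zeroed, R1 and R2 appear in parallel from the tap: R_th = R1‖R2 = (680 × 33.9)/713.9 = 32.3 kΩ.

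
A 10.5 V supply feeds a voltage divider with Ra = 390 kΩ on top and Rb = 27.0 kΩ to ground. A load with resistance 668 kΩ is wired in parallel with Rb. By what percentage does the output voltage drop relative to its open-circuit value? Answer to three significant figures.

The divider's output (Thévenin) resistance is Ra‖Rb = 25.25 kΩ.
Fractional drop under load = R_th/(R_th + R_L) = 25.25 / (25.25 + 668) = 0.03643.
So the output falls by 3.64 %.

3.64 %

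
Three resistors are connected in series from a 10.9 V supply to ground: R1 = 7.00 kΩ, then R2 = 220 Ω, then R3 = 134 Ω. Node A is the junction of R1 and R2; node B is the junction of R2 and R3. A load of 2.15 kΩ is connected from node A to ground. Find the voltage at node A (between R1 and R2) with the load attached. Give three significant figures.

V ≈ 0.454 V

Below node A the series string R2+R3 = 354.0 Ω sits in parallel with the 2150 Ω load: 304.0 Ω.
V_A = 10.9 × 304.0/(7000 + 304.0) = 0.454 V.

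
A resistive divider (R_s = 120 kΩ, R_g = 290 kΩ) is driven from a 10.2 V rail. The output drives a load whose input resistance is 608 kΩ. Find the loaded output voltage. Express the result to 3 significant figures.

V_out ≈ 6.33 V

The load sits in parallel with R_g: R_g‖R_L = (290 × 608) / (290 + 608) = 196.3 kΩ.
V_out = 10.2 × 196.3 / (120 + 196.3) = 10.2 × 196.3/316.3 = 6.33 V.
(Unloaded it would have been 7.21 V.)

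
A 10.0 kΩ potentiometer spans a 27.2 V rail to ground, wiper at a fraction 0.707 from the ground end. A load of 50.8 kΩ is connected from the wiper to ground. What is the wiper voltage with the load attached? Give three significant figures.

V ≈ 18.5 V

The wiper splits the pot into (1−α)R = 2.930 kΩ above and αR = 7.070 kΩ below.
Lower section ‖ load = 6.206 kΩ.
V_wiper = 27.2 × 6.206/(2.930 + 6.206) = 18.5 V.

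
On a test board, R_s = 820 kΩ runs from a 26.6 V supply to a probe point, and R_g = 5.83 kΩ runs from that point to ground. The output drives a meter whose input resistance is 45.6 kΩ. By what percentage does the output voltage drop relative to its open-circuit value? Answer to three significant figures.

The divider's output (Thévenin) resistance is R_s‖R_g = 5.789 kΩ.
Fractional drop under load = R_th/(R_th + R_L) = 5.789 / (5.789 + 45.6) = 0.1126.
So the output falls by 11.3 %.

11.3 %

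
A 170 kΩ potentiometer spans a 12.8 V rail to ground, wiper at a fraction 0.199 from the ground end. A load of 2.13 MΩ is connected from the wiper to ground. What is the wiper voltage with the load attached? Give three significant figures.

V ≈ 2.52 V

The wiper splits the pot into (1−α)R = 136.2 kΩ above and αR = 33.83 kΩ below.
Lower section ‖ load = 33.30 kΩ.
V_wiper = 12.8 × 33.30/(136.2 + 33.30) = 2.52 V.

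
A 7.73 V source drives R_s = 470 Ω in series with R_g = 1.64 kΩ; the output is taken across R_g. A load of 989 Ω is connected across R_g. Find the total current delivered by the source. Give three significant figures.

I ≈ 7.11 mA

R_g‖R_L = 616.9 Ω, so the source sees R_s + R_g‖R_L = 1087 Ω.
I = 7.73 V / 1087 Ω = 7.11 mA.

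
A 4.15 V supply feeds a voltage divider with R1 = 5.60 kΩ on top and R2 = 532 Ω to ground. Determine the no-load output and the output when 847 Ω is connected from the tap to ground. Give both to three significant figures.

Unloaded: 0.360 V; loaded: 0.229 V

Open-circuit: V = 4.15 × 532/(5600 + 532) = 0.360 V.
With the load, R2 becomes R2‖R_L = 326.8 Ω, so V = 4.15 × 326.8/5927 = 0.229 V.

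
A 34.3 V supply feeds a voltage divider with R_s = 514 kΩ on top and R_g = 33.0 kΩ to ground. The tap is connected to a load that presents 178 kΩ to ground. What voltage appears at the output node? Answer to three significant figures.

The load sits in parallel with R_g: R_g‖R_L = (33.0 × 178) / (33.0 + 178) = 27.84 kΩ.
V_out = 34.3 × 27.84 / (514 + 27.84) = 34.3 × 27.84/541.8 = 1.76 V.
(Unloaded it would have been 2.07 V.)

V_out ≈ 1.76 V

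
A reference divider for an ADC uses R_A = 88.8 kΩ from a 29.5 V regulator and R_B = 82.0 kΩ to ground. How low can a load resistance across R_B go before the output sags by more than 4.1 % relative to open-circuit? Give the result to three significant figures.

Output resistance R_th = R_A‖R_B = (88.8 × 82.0)/170.8 = 42.63 kΩ.
The fractional drop is R_th/(R_th + R_L); requiring this ≤ 0.0410 gives R_L ≥ R_th(1/0.0410 − 1) = 42.63 × 23.39 = 997 kΩ.

R_L(min) ≈ 997 kΩ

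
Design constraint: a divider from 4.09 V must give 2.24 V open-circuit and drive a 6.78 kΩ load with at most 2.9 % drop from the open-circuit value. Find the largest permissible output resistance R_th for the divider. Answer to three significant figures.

R_th ≤ 202 Ω

Loading drop = R_th/(R_th + R_L) ≤ 0.0290, so R_th ≤ R_L · ε/(1−ε) = 6.78 kΩ × 0.0290/0.9710 = 202 Ω.
(Any R1, R2 with R2/(R1+R2) = 0.548 and R1‖R2 ≤ 202 Ω will meet the spec.)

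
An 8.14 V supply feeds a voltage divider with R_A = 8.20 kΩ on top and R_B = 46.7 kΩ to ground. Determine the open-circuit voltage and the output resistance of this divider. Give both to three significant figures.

V_th is the open-circuit tap voltage: 8.14 × 46.7/(8.20 + 46.7) = 6.92 V.
With the supply zeroed, R_A and R_B appear in parallel from the tap: R_th = R_A‖R_B = (8.20 × 46.7)/54.90 = 6.98 kΩ.

V_th = 6.92 V, R_th = 6.98 kΩ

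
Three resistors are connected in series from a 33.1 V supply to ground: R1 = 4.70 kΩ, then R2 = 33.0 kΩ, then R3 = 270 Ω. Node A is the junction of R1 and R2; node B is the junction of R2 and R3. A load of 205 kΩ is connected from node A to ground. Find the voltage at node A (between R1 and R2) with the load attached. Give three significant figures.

V ≈ 28.4 V

Below node A the series string R2+R3 = 33270 Ω sits in parallel with the 205000 Ω load: 28620 Ω.
V_A = 33.1 × 28620/(4700 + 28620) = 28.4 V.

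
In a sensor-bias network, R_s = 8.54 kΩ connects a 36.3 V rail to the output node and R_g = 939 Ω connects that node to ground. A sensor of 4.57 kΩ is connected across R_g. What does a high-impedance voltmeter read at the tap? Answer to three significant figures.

V_out ≈ 3.03 V

The load sits in parallel with R_g: R_g‖R_L = (939 × 4570) / (939 + 4570) = 778.9 Ω.
V_out = 36.3 × 778.9 / (8540 + 778.9) = 36.3 × 778.9/9319 = 3.03 V.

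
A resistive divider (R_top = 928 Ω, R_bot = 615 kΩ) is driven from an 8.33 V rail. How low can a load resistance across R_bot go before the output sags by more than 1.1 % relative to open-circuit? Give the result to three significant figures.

Output resistance R_th = R_top‖R_bot = (928 × 615000)/615900 = 926.6 Ω.
The fractional drop is R_th/(R_th + R_L); requiring this ≤ 0.0110 gives R_L ≥ R_th(1/0.0110 − 1) = 926.6 × 89.91 = 83.3 kΩ.

R_L(min) ≈ 83.3 kΩ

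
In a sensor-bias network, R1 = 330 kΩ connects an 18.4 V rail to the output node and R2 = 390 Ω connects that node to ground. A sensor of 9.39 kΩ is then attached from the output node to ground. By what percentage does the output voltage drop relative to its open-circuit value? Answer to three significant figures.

The divider's output (Thévenin) resistance is R1‖R2 = 389.5 Ω.
Fractional drop under load = R_th/(R_th + R_L) = 389.5 / (389.5 + 9390) = 0.03983.
So the output falls by 3.98 %.

3.98 %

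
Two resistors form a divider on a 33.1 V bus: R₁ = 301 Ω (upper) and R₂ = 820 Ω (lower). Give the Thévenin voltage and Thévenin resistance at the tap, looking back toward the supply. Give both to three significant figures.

V_th = 24.2 V, R_th = 220 Ω

V_th is the open-circuit tap voltage: 33.1 × 820/(301 + 820) = 24.2 V.
With the supply zeroed, R₁ and R₂ appear in parallel from the tap: R_th = R₁‖R₂ = (301 × 820)/1121 = 220 Ω.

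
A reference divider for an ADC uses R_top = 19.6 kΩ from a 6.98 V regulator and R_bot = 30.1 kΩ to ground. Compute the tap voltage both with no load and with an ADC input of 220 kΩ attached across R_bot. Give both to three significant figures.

Unloaded: 4.23 V; loaded: 4.01 V

Open-circuit: V = 6.98 × 30.1/(19.6 + 30.1) = 4.23 V.
With the load, R_bot becomes R_bot‖R_L = 26.48 kΩ, so V = 6.98 × 26.48/46.08 = 4.01 V.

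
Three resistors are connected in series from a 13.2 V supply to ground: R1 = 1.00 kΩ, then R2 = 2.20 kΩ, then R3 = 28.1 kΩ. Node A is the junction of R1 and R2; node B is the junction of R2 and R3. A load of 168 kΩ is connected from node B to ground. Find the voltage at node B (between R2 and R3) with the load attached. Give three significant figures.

V ≈ 11.7 V

At node B, R3 is in parallel with the load: R3‖R_L = 24.07 kΩ.
Below node A the resistance is R2 + (R3‖R_L) = 26.27 kΩ, so V_A = 13.2 × 26.27/27.27 = 12.72 V.
Then V_B = V_A × (R3‖R_L)/(R2 + R3‖R_L) = 12.72 × 24.07/26.27 = 11.7 V.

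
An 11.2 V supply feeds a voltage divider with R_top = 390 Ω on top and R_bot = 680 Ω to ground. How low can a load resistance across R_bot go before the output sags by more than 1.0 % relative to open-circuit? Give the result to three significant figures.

Output resistance R_th = R_top‖R_bot = (390 × 680)/1070 = 247.9 Ω.
The fractional drop is R_th/(R_th + R_L); requiring this ≤ 0.0100 gives R_L ≥ R_th(1/0.0100 − 1) = 247.9 × 99.00 = 24.5 kΩ.

R_L(min) ≈ 24.5 kΩ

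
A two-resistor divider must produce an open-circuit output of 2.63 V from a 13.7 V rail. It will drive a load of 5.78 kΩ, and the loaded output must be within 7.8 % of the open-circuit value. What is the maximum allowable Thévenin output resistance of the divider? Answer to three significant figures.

R_th ≤ 489 Ω

Loading drop = R_th/(R_th + R_L) ≤ 0.0780, so R_th ≤ R_L · ε/(1−ε) = 5.78 kΩ × 0.0780/0.9220 = 489 Ω.
(Any R1, R2 with R2/(R1+R2) = 0.192 and R1‖R2 ≤ 489 Ω will meet the spec.)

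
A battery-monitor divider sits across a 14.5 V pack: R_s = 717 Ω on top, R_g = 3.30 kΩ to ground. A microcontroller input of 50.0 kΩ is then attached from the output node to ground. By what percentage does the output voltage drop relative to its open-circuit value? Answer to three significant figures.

The divider's output (Thévenin) resistance is R_s‖R_g = 589.0 Ω.
Fractional drop under load = R_th/(R_th + R_L) = 589.0 / (589.0 + 50000) = 0.01164.
So the output falls by 1.16 %.

1.16 %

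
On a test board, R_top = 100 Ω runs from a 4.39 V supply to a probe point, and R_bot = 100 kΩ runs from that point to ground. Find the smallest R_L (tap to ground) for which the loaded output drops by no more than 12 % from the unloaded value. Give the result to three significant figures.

Output resistance R_th = R_top‖R_bot = (100 × 100000)/100100 = 99.90 Ω.
The fractional drop is R_th/(R_th + R_L); requiring this ≤ 0.120 gives R_L ≥ R_th(1/0.120 − 1) = 99.90 × 7.333 = 733 Ω.

R_L(min) ≈ 733 Ω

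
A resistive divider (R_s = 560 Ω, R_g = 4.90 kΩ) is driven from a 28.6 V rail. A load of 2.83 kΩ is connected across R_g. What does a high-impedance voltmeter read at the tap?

V_out ≈ 21.8 V

The load sits in parallel with R_g: R_g‖R_L = (4900 × 2830) / (4900 + 2830) = 1794 Ω.
V_out = 28.6 × 1794 / (560 + 1794) = 28.6 × 1794/2354 = 21.8 V.
(Unloaded it would have been 25.7 V.)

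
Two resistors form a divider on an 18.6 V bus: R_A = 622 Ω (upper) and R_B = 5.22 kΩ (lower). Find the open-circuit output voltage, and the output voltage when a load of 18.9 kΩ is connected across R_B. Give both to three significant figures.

Unloaded: 16.6 V; loaded: 16.1 V

Open-circuit: V = 18.6 × 5220/(622 + 5220) = 16.6 V.
With the load, R_B becomes R_B‖R_L = 4090 Ω, so V = 18.6 × 4090/4712 = 16.1 V.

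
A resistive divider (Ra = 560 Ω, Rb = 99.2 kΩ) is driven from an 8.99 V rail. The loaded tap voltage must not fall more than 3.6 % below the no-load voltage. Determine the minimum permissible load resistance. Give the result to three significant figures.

Output resistance R_th = Ra‖Rb = (560 × 99200)/99760 = 556.9 Ω.
The fractional drop is R_th/(R_th + R_L); requiring this ≤ 0.0360 gives R_L ≥ R_th(1/0.0360 − 1) = 556.9 × 26.78 = 14.9 kΩ.

R_L(min) ≈ 14.9 kΩ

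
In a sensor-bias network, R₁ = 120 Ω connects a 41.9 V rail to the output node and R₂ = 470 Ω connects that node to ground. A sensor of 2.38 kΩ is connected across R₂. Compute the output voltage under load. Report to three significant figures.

V_out ≈ 32.1 V

The load sits in parallel with R₂: R₂‖R_L = (470 × 2380) / (470 + 2380) = 392.5 Ω.
V_out = 41.9 × 392.5 / (120 + 392.5) = 41.9 × 392.5/512.5 = 32.1 V.
(Unloaded it would have been 33.4 V.)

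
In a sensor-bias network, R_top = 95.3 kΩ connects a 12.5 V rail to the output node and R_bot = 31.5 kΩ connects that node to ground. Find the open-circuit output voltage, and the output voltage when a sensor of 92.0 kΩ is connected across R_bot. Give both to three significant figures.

Unloaded: 3.11 V; loaded: 2.47 V

Open-circuit: V = 12.5 × 31.5/(95.3 + 31.5) = 3.11 V.
With the load, R_bot becomes R_bot‖R_L = 23.47 kΩ, so V = 12.5 × 23.47/118.8 = 2.47 V.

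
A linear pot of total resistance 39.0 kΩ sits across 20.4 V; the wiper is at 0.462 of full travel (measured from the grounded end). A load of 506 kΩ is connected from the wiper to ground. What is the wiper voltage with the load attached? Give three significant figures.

V ≈ 9.25 V

The wiper splits the pot into (1−α)R = 20.98 kΩ above and αR = 18.02 kΩ below.
Lower section ‖ load = 17.40 kΩ.
V_wiper = 20.4 × 17.40/(20.98 + 17.40) = 9.25 V.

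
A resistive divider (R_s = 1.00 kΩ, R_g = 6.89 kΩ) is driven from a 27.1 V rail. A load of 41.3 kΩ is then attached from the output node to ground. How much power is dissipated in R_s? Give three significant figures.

P ≈ 15.4 mW

Total resistance from the source is R_s + (R_g‖R_L) = 6.905 kΩ, so I = 27.1/6.905 kΩ = 3.925 mA.
P = I²·R_s = (3.925 mA)² × 1.00 kΩ = 15.4 mW.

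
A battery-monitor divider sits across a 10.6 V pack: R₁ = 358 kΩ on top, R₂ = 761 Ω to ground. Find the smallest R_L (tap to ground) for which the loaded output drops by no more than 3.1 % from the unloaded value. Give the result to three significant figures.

R_L(min) ≈ 23.7 kΩ

Output resistance R_th = R₁‖R₂ = (358000 × 761)/358800 = 759.4 Ω.
The fractional drop is R_th/(R_th + R_L); requiring this ≤ 0.0310 gives R_L ≥ R_th(1/0.0310 − 1) = 759.4 × 31.26 = 23.7 kΩ.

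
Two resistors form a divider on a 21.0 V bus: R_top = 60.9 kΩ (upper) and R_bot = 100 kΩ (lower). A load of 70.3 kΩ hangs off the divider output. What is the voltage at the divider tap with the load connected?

V_out ≈ 8.48 V

The load sits in parallel with R_bot: R_bot‖R_L = (100 × 70.3) / (100 + 70.3) = 41.28 kΩ.
V_out = 21.0 × 41.28 / (60.9 + 41.28) = 21.0 × 41.28/102.2 = 8.48 V.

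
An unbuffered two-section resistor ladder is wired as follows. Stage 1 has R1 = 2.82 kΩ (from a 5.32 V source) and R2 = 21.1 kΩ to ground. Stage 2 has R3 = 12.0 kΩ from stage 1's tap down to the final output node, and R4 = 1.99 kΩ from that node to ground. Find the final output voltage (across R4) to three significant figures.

V_out ≈ 0.567 V

Stage 2 presents R3+R4 = 13.99 kΩ as a load on stage 1's tap.
Stage 1's lower leg becomes R2‖(R3+R4) = 8.412 kΩ, so V_mid = 5.32 × 8.412/11.23 = 3.984 V.
Stage 2 is itself unloaded: V_out = V_mid × R4/(R3+R4) = 3.984 × 1.99/13.99 = 0.567 V.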